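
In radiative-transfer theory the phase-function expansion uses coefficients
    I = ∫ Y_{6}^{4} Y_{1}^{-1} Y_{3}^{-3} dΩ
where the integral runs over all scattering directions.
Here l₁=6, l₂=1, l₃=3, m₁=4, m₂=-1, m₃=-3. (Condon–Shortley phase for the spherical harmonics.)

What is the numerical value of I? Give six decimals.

0.000000

triangle: need 5≤l₃≤7, have 3; I=0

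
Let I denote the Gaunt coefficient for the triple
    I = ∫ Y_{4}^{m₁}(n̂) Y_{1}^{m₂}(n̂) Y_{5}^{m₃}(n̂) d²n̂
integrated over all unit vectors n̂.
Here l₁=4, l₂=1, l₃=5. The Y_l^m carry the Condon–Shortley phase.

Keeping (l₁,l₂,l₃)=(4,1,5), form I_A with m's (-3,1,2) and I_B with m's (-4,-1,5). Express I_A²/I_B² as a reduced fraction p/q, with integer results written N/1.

1/15

Shared (l₁,l₂,l₃)=(4,1,5): N and (l;000)² cancel in I_A²/I_B².
A: Δ = 0!·8!·2!/11! = 1/495; Racah Σ t=0..0: t=0:+1/10080 = 1/10080; ⇒ 3j(4 1 5; -3 1 2)² = 1/165, sgn -1
B: Δ = 0!·8!·2!/11! = 1/495; Racah Σ t=0..0: t=0:+1/80640 = 1/80640; ⇒ 3j(4 1 5; -4 -1 5)² = 1/11, sgn +1
I_A²/I_B² = (1/165)/(1/11) = 1/15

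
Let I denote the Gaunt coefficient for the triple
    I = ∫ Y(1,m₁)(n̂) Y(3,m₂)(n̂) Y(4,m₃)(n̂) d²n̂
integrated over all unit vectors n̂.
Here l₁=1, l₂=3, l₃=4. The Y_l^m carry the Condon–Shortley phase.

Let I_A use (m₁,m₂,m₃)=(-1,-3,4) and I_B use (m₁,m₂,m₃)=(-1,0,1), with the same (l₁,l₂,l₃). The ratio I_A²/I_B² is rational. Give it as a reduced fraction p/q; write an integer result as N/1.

Same 1,3,4: normalisation and zero-m 3j drop out of the ratio.
A: Δ: 0! 2! 6! / 9! → 1/252; sum: t=0:+1/1440 = 1/1440; 3j²(1 3 4; -1 -3 4) = Δ·Π!·Σ² = 1/9  (sign +1)
B: Δ: 0! 2! 6! / 9! → 1/252; sum: t=0:+1/72 = 1/72; 3j²(1 3 4; -1 0 1) = Δ·Π!·Σ² = 5/126  (sign -1)
I_A²/I_B² = (1/9)/(5/126) = 14/5

14/5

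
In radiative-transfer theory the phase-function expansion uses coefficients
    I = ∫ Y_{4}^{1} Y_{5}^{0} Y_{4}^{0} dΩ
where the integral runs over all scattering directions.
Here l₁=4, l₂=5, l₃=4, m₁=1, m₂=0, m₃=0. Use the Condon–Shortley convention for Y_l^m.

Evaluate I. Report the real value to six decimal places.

1 + 0 + 0 = 1 ≠ 0: azimuthal integral kills it; I = 0

0.000000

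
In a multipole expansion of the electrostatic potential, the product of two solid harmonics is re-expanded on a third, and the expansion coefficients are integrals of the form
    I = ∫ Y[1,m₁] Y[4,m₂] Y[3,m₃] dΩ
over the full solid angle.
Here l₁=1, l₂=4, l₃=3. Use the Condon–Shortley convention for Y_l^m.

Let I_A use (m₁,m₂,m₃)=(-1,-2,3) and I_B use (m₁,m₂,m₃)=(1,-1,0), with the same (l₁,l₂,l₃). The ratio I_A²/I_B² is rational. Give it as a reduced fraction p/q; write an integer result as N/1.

l's match ⇒ only the (l;m) 3-j factors differ between A and B.
A: triangle coeff Δ(1,4,3) = 1/252; Σ_t [2,2]: t=2:+1/1440 = 1/1440; (3j)²=1/252 [(1 4 3; -1 -2 3)], sign=+1
B: triangle coeff Δ(1,4,3) = 1/252; Σ_t [0,0]: t=0:+1/72 = 1/72; (3j)²=5/126 [(1 4 3; 1 -1 0)], sign=-1
I_A²/I_B² = (1/252)/(5/126) = 1/10

1/10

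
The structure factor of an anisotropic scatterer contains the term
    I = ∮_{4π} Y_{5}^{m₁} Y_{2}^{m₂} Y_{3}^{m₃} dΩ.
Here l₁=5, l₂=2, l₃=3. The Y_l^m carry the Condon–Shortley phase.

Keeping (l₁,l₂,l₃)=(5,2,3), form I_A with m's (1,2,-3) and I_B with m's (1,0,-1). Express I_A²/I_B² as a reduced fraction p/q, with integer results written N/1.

Shared (l₁,l₂,l₃)=(5,2,3): N and (l;000)² cancel in I_A²/I_B².
A: Δ = 4!·6!·0!/11! = 1/2310; Racah Σ t=4..4: t=4:+1/17280 = 1/17280; ⇒ 3j(5 2 3; 1 2 -3)² = 1/2310, sgn +1
B: Δ = 4!·6!·0!/11! = 1/2310; Racah Σ t=2..2: t=2:+1/192 = 1/192; ⇒ 3j(5 2 3; 1 0 -1)² = 3/77, sgn +1
I_A²/I_B² = (1/2310)/(3/77) = 1/90

1/90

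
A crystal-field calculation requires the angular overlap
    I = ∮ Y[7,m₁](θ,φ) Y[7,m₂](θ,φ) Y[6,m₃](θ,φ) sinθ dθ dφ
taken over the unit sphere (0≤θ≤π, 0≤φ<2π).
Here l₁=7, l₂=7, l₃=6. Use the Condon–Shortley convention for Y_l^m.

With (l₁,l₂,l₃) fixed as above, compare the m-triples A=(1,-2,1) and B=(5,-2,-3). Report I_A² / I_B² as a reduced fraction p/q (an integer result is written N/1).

375/22

Same 7,7,6: normalisation and zero-m 3j drop out of the ratio.
A: Δ: 8! 6! 6! / 21! → 1/2444321880; sum: t=0:+1/3483648000 t=1:−1/29030400 t=2:+1/2488320 t=3:−1/1244160 t=4:+1/3317760 t=5:−1/62208000 = -1/6635520; 3j²(7 7 6; 1 -2 1) = Δ·Π!·Σ² = 2625/369512  (sign +1)
B: Δ: 8! 6! 6! / 21! → 1/2444321880; sum: t=0:+1/232243200 t=1:−1/29030400 t=2:+1/37324800 = -1/298598400; 3j²(7 7 6; 5 -2 -3) = Δ·Π!·Σ² = 7/16796  (sign +1)
I_A²/I_B² = (2625/369512)/(7/16796) = 375/22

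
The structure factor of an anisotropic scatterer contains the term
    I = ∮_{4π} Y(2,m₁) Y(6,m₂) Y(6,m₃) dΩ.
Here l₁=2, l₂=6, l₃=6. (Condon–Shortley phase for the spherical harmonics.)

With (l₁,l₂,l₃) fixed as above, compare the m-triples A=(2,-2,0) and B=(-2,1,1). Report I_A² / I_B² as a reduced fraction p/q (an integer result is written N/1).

Shared (l₁,l₂,l₃)=(2,6,6): N and (l;000)² cancel in I_A²/I_B².
A: Δ = 2!·2!·10!/15! = 1/90090; Racah Σ t=0..0: t=0:+1/69120 = 1/69120; ⇒ 3j(2 6 6; 2 -2 0)² = 4/143, sgn +1
B: Δ = 2!·2!·10!/15! = 1/90090; Racah Σ t=2..2: t=2:+1/57600 = 1/57600; ⇒ 3j(2 6 6; -2 1 1)² = 21/715, sgn -1
I_A²/I_B² = (4/143)/(21/715) = 20/21

20/21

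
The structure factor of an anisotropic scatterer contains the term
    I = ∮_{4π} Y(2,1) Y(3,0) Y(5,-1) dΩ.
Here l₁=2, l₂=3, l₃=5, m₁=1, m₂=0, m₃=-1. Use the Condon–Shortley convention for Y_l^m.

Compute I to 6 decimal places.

Checks pass: Σm=0; 10 even; l₃=5∈[1,5].
(2·2+1)(2·3+1)(2·5+1) = 385
Δ: 0! 4! 6! / 11! → 1/2310
sum: t=0:+1/144 = 1/144
3j²(2 3 5; 0 0 0) = Δ·Π!·Σ² = 10/231  (sign -1)
sum: t=0:+1/216 = 1/216
3j²(2 3 5; 1 0 -1) = Δ·Π!·Σ² = 8/231  (sign +1)
combine: 4πI² = 385·10/231·8/231 = 400/693
take √, sign -1: I = -0.21431790

-0.214318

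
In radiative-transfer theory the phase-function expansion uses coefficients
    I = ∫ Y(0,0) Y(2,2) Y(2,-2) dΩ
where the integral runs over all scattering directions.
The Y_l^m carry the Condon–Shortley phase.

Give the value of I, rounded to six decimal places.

m-sum 0 ✓  L=4 even ✓  2≤2≤2 ✓
Π(2lᵢ+1) = 1×5×5 = 25
triangle coeff Δ(0,2,2) = 1/5
Σ_t [0,0]: t=0:+1/4 = 1/4
(3j)²=1/5 [(0 2 2; 0 0 0)], sign=+1
Σ_t [0,0]: t=0:+1/24 = 1/24
(3j)²=1/5 [(0 2 2; 0 2 -2)], sign=+1
⇒ 4πI² = 1/1
I = (+1)√(1/1/(4π)) = 0.28209479

0.282095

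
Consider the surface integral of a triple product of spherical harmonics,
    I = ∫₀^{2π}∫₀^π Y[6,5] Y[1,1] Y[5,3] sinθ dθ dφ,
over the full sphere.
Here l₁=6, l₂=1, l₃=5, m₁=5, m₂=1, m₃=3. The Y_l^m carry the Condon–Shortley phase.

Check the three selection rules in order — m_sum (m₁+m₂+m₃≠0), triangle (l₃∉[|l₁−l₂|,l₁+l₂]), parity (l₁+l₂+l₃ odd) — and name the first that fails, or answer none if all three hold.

m_sum

m₁+m₂+m₃ = 5 + 1 + 3 = 9  ✗
triangle: |6−1|=5 ≤ l₃=5 ≤ 6+1=7
parity: l₁+l₂+l₃ = 12 is even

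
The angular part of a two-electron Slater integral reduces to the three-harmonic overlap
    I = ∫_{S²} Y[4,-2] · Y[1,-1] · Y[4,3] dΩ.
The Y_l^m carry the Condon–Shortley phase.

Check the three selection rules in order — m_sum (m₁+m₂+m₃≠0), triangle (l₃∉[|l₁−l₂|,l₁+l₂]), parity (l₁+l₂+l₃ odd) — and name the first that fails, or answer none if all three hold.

parity

azimuthal sum: -2 − 1 + 3 = 0  ✓
3 ≤ 4 ≤ 5 (triangle on l)  ✓
L = 4 + 1 + 4 = 9 (odd)  ✗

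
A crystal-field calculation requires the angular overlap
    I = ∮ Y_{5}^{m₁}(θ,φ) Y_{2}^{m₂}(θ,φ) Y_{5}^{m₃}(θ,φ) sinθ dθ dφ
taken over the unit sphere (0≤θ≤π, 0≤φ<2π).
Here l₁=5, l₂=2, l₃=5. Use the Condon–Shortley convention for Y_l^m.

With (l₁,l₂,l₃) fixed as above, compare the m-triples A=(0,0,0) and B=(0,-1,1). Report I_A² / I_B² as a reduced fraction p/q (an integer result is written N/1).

Same 5,2,5: normalisation and zero-m 3j drop out of the ratio.
A: Δ: 2! 8! 2! / 13! → 1/38610; sum: t=0:+1/2880 t=1:−1/576 t=2:+1/2880 = -1/960; 3j²(5 2 5; 0 0 0) = Δ·Π!·Σ² = 10/429  (sign +1)
B: Δ: 2! 8! 2! / 13! → 1/38610; sum: t=0:+1/1440 t=1:−1/1152 = -1/5760; 3j²(5 2 5; 0 -1 1) = Δ·Π!·Σ² = 1/858  (sign -1)
I_A²/I_B² = (10/429)/(1/858) = 20/1

20/1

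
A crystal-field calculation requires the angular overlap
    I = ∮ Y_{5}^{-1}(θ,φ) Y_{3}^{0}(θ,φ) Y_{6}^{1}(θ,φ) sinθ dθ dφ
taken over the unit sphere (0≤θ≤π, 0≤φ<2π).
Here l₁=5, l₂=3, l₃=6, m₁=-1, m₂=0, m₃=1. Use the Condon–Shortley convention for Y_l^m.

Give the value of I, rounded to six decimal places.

Checks pass: Σm=0; 14 even; l₃=6∈[2,8].
(2·5+1)(2·3+1)(2·6+1) = 1001
Δ: 2! 8! 4! / 15! → 1/675675
sum: t=0:+1/8640 t=1:−1/2304 t=2:+1/8640 = -7/34560
3j²(5 3 6; 0 0 0) = Δ·Π!·Σ² = 7/429  (sign -1)
sum: t=0:+1/17280 t=1:−1/2880 t=2:+1/6912 = -1/6912
3j²(5 3 6; -1 0 1) = Δ·Π!·Σ² = 5/429  (sign +1)
combine: 4πI² = 1001·7/429·5/429 = 245/1287
take √, sign -1: I = -0.12308038

-0.123080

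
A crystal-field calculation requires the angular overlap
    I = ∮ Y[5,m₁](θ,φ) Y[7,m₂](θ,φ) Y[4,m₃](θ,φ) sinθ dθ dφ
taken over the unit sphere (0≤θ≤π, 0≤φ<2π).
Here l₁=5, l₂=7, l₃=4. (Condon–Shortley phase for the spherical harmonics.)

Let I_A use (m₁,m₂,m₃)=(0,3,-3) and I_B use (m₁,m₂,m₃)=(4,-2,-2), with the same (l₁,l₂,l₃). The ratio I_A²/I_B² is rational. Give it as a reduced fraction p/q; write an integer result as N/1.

12005/13122

Same 5,7,4: normalisation and zero-m 3j drop out of the ratio.
A: Δ: 8! 2! 6! / 17! → 1/6126120; sum: t=4:+1/414720 t=5:−1/172800 = -7/2073600; 3j²(5 7 4; 0 3 -3) = Δ·Π!·Σ² = 343/29172  (sign +1)
B: Δ: 8! 2! 6! / 17! → 1/6126120; sum: t=0:+1/4838400 t=1:−1/483840 = -1/537600; 3j²(5 7 4; 4 -2 -2) = Δ·Π!·Σ² = 2187/170170  (sign -1)
I_A²/I_B² = (343/29172)/(2187/170170) = 12005/13122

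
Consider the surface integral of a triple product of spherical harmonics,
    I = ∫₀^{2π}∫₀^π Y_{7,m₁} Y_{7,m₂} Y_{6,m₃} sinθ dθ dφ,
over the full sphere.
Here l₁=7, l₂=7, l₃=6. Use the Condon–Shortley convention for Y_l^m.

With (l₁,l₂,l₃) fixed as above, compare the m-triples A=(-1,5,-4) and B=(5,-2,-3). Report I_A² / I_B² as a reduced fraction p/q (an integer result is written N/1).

l's match ⇒ only the (l;m) 3-j factors differ between A and B.
A: triangle coeff Δ(7,7,6) = 1/2444321880; Σ_t [6,8]: t=6:+1/49766400 t=7:−1/72576000 t=8:+1/1393459200 = 7/995328000; (3j)²=343/83980 [(7 7 6; -1 5 -4)], sign=+1
B: triangle coeff Δ(7,7,6) = 1/2444321880; Σ_t [0,2]: t=0:+1/232243200 t=1:−1/29030400 t=2:+1/37324800 = -1/298598400; (3j)²=7/16796 [(7 7 6; 5 -2 -3)], sign=+1
I_A²/I_B² = (343/83980)/(7/16796) = 49/5

49/5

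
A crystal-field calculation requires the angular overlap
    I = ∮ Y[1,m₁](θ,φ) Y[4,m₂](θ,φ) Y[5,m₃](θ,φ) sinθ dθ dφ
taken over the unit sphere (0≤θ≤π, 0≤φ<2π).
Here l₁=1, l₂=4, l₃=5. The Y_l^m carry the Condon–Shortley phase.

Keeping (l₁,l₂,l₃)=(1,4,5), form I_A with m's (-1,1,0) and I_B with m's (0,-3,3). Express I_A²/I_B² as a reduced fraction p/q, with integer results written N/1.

5/8

Shared (l₁,l₂,l₃)=(1,4,5): N and (l;000)² cancel in I_A²/I_B².
A: Δ = 0!·2!·8!/11! = 1/495; Racah Σ t=0..0: t=0:+1/1440 = 1/1440; ⇒ 3j(1 4 5; -1 1 0)² = 2/99, sgn -1
B: Δ = 0!·2!·8!/11! = 1/495; Racah Σ t=0..0: t=0:+1/5040 = 1/5040; ⇒ 3j(1 4 5; 0 -3 3)² = 16/495, sgn +1
I_A²/I_B² = (2/99)/(16/495) = 5/8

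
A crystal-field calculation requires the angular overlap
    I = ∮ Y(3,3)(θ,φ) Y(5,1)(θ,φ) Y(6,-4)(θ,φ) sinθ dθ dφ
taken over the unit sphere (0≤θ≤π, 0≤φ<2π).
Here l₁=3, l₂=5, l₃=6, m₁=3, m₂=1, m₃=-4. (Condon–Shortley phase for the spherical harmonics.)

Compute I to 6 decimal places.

Checks pass: Σm=0; 14 even; l₃=6∈[2,8].
(2·3+1)(2·5+1)(2·6+1) = 1001
Δ: 2! 4! 8! / 15! → 1/675675
sum: t=0:+1/8640 t=1:−1/2304 t=2:+1/8640 = -7/34560
3j²(3 5 6; 0 0 0) = Δ·Π!·Σ² = 7/429  (sign -1)
sum: t=0:+1/69120 = 1/69120
3j²(3 5 6; 3 1 -4) = Δ·Π!·Σ² = 4/143  (sign +1)
combine: 4πI² = 1001·7/429·4/143 = 196/429
take √, sign -1: I = -0.19067531

-0.190675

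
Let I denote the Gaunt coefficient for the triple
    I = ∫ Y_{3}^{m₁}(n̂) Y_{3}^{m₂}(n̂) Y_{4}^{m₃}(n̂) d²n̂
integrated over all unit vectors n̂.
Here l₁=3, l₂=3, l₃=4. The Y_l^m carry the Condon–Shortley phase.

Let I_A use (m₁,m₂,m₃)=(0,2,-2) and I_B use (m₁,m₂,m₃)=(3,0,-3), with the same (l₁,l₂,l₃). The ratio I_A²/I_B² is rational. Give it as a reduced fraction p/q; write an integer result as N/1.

Shared (l₁,l₂,l₃)=(3,3,4): N and (l;000)² cancel in I_A²/I_B².
A: Δ = 2!·4!·4!/11! = 1/34650; Racah Σ t=1..2: t=1:−1/96 t=2:+1/72 = 1/288; ⇒ 3j(3 3 4; 0 2 -2)² = 1/462, sgn +1
B: Δ = 2!·4!·4!/11! = 1/34650; Racah Σ t=0..0: t=0:+1/288 = 1/288; ⇒ 3j(3 3 4; 3 0 -3)² = 1/22, sgn -1
I_A²/I_B² = (1/462)/(1/22) = 1/21

1/21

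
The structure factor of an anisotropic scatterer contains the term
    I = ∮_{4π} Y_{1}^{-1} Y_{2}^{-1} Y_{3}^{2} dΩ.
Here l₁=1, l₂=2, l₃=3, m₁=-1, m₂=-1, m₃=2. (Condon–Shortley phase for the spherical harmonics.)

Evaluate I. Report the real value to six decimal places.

m-sum 0 ✓  L=6 even ✓  1≤3≤3 ✓
Π(2lᵢ+1) = 3×5×7 = 105
triangle coeff Δ(1,2,3) = 1/105
Σ_t [0,0]: t=0:+1/4 = 1/4
(3j)²=3/35 [(1 2 3; 0 0 0)], sign=-1
Σ_t [0,0]: t=0:+1/12 = 1/12
(3j)²=2/21 [(1 2 3; -1 -1 2)], sign=-1
⇒ 4πI² = 6/7
I = (+1)√(6/7/(4π)) = 0.26116903

0.261169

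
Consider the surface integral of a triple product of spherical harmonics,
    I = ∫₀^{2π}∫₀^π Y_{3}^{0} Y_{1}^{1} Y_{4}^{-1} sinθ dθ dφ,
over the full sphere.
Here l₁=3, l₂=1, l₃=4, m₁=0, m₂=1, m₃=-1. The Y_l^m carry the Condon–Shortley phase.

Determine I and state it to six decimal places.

m-sum 0 ✓  L=8 even ✓  2≤4≤4 ✓
Π(2lᵢ+1) = 7×3×9 = 189
triangle coeff Δ(3,1,4) = 1/252
Σ_t [0,0]: t=0:+1/36 = 1/36
(3j)²=4/63 [(3 1 4; 0 0 0)], sign=+1
Σ_t [0,0]: t=0:+1/72 = 1/72
(3j)²=5/126 [(3 1 4; 0 1 -1)], sign=-1
⇒ 4πI² = 10/21
I = (-1)√(10/21/(4π)) = -0.19466390

-0.194664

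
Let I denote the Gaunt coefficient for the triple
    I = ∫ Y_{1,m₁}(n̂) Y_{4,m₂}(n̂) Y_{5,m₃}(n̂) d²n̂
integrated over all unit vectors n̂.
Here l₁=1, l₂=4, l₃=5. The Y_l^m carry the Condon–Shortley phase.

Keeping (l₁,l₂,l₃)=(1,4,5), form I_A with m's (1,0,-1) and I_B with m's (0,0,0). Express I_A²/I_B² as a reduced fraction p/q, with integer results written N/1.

3/5

Same 1,4,5: normalisation and zero-m 3j drop out of the ratio.
A: Δ: 0! 2! 8! / 11! → 1/495; sum: t=0:+1/1152 = 1/1152; 3j²(1 4 5; 1 0 -1) = Δ·Π!·Σ² = 1/33  (sign +1)
B: Δ: 0! 2! 8! / 11! → 1/495; sum: t=0:+1/576 = 1/576; 3j²(1 4 5; 0 0 0) = Δ·Π!·Σ² = 5/99  (sign -1)
I_A²/I_B² = (1/33)/(5/99) = 3/5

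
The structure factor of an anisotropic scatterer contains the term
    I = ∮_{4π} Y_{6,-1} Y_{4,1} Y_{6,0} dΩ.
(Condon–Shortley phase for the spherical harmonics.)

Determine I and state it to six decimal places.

-0.043721

Rules hold: Σm=0, L=16 even, 2≤6≤10.
N = 13·9·13 = 1521
Δ = 4!·8!·4!/17! = 1/15315300
Racah Σ t=0..4: t=0:+1/829440 t=1:−1/25920 t=2:+1/9216 t=3:−1/25920 t=4:+1/829440 = 7/207360
⇒ 3j(6 4 6; 0 0 0)² = 28/2431, sgn +1
Racah Σ t=1..4: t=1:−1/207360 t=2:+1/17280 t=3:−1/13824 t=4:+1/103680 = -1/103680
⇒ 3j(6 4 6; -1 1 0)² = 10/7293, sgn -1
4πI² = N·(3j₀)²·(3jₘ)² = 840/34969
I = -1·√(0.0240213/4π) = -0.04372130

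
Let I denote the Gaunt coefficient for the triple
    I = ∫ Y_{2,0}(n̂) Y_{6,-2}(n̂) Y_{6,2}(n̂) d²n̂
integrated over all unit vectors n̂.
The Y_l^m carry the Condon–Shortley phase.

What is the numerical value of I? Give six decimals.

0.114688

m-sum 0 ✓  L=14 even ✓  4≤6≤8 ✓
Π(2lᵢ+1) = 5×13×13 = 845
triangle coeff Δ(2,6,6) = 1/90090
Σ_t [0,2]: t=0:+1/69120 t=1:−1/14400 t=2:+1/69120 = -7/172800
(3j)²=14/715 [(2 6 6; 0 0 0)], sign=-1
Σ_t [0,2]: t=0:+1/69120 t=1:−1/30240 t=2:+1/322560 = -1/64512
(3j)²=10/1001 [(2 6 6; 0 -2 2)], sign=-1
⇒ 4πI² = 20/121
I = (+1)√(20/121/(4π)) = 0.11468784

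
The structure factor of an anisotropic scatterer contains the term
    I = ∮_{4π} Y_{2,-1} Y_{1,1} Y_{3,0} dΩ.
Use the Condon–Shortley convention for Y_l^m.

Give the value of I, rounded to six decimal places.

0.143048

Checks pass: Σm=0; 6 even; l₃=3∈[1,3].
(2·2+1)(2·1+1)(2·3+1) = 105
Δ: 0! 4! 2! / 7! → 1/105
sum: t=0:+1/4 = 1/4
3j²(2 1 3; 0 0 0) = Δ·Π!·Σ² = 3/35  (sign -1)
sum: t=0:+1/12 = 1/12
3j²(2 1 3; -1 1 0) = Δ·Π!·Σ² = 1/35  (sign -1)
combine: 4πI² = 105·3/35·1/35 = 9/35
take √, sign +1: I = 0.14304817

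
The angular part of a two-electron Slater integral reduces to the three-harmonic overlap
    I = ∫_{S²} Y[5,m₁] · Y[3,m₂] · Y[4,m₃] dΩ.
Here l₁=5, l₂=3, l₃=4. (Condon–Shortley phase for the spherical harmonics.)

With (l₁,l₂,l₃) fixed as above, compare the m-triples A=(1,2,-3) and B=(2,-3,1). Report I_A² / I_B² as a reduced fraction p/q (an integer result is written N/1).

121/150

Same 5,3,4: normalisation and zero-m 3j drop out of the ratio.
A: Δ: 4! 6! 2! / 13! → 1/180180; sum: t=3:−1/1440 t=4:+1/17280 = -11/17280; 3j²(5 3 4; 1 2 -3) = Δ·Π!·Σ² = 11/468  (sign +1)
B: Δ: 4! 6! 2! / 13! → 1/180180; sum: t=0:+1/1728 = 1/1728; 3j²(5 3 4; 2 -3 1) = Δ·Π!·Σ² = 25/858  (sign -1)
I_A²/I_B² = (11/468)/(25/858) = 121/150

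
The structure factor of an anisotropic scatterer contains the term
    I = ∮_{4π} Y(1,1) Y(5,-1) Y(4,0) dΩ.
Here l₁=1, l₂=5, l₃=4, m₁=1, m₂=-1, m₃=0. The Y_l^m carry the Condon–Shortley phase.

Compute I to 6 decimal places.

-0.190188

Rules hold: Σm=0, L=10 even, 4≤4≤6.
N = 3·11·9 = 297
Δ = 2!·0!·8!/11! = 1/495
Racah Σ t=1..1: t=1:−1/576 = -1/576
⇒ 3j(1 5 4; 0 0 0)² = 5/99, sgn -1
Racah Σ t=0..0: t=0:+1/1152 = 1/1152
⇒ 3j(1 5 4; 1 -1 0)² = 1/33, sgn +1
4πI² = N·(3j₀)²·(3jₘ)² = 5/11
I = -1·√(0.454545/4π) = -0.19018827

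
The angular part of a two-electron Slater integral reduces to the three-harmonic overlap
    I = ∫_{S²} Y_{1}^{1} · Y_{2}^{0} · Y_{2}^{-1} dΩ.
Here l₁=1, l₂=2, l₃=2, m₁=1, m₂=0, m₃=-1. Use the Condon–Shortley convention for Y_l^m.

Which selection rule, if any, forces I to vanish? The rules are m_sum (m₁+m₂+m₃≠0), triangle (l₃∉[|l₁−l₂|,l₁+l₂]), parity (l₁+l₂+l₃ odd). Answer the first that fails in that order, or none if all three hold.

parity

Σmᵢ = 0  ✓
l₃∈[|l₁−l₂|,l₁+l₂]=[1,3], have l₃=2  ✓
Σlᵢ = 5 ⇒ odd  ✗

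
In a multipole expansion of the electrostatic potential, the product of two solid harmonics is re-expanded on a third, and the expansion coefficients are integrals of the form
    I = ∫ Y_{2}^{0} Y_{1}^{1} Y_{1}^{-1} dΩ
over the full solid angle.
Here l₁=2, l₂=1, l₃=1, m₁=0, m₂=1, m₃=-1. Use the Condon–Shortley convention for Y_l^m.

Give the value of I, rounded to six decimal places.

Rules hold: Σm=0, L=4 even, 1≤1≤3.
N = 5·3·3 = 45
Δ = 2!·2!·0!/5! = 1/30
Racah Σ t=1..1: t=1:−1/1 = -1/1
⇒ 3j(2 1 1; 0 0 0)² = 2/15, sgn +1
Racah Σ t=2..2: t=2:+1/4 = 1/4
⇒ 3j(2 1 1; 0 1 -1)² = 1/30, sgn +1
4πI² = N·(3j₀)²·(3jₘ)² = 1/5
I = +1·√(0.2/4π) = 0.12615663

0.126157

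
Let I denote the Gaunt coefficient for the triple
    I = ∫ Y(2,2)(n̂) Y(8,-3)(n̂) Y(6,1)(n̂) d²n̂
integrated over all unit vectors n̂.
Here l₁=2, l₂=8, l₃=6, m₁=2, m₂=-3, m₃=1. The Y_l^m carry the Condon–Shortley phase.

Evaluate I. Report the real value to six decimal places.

-0.154160

Rules hold: Σm=0, L=16 even, 6≤6≤10.
N = 5·17·13 = 1105
Δ = 4!·0!·12!/17! = 1/30940
Racah Σ t=2..2: t=2:+1/2073600 = 1/2073600
⇒ 3j(2 8 6; 0 0 0)² = 28/1105, sgn +1
Racah Σ t=0..0: t=0:+1/14515200 = 1/14515200
⇒ 3j(2 8 6; 2 -3 1)² = 33/3094, sgn -1
4πI² = N·(3j₀)²·(3jₘ)² = 66/221
I = -1·√(0.298643/4π) = -0.15415972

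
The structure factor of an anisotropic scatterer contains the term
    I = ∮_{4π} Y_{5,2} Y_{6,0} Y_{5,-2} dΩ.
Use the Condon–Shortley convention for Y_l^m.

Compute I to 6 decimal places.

-0.110455

Rules hold: Σm=0, L=16 even, 1≤5≤11.
N = 11·13·11 = 1573
Δ = 6!·4!·6!/17! = 1/28588560
Racah Σ t=1..5: t=1:−1/345600 t=2:+1/13824 t=3:−1/5184 t=4:+1/13824 t=5:−1/345600 = -7/129600
⇒ 3j(5 6 5; 0 0 0)² = 80/7293, sgn +1
Racah Σ t=0..3: t=0:+1/3110400 t=1:−1/57600 t=2:+1/13824 t=3:−1/31104 = 1/43200
⇒ 3j(5 6 5; 2 0 -2)² = 108/12155, sgn -1
4πI² = N·(3j₀)²·(3jₘ)² = 576/3757
I = -1·√(0.153314/4π) = -0.11045508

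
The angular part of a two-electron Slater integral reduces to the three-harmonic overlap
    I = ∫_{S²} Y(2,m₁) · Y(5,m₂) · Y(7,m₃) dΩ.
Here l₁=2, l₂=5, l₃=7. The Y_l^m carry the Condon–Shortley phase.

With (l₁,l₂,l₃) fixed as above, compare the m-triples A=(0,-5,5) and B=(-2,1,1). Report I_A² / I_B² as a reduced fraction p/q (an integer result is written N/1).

l's match ⇒ only the (l;m) 3-j factors differ between A and B.
A: triangle coeff Δ(2,5,7) = 1/15015; Σ_t [0,0]: t=0:+1/14515200 = 1/14515200; (3j)²=2/455 [(2 5 7; 0 -5 5)], sign=+1
B: triangle coeff Δ(2,5,7) = 1/15015; Σ_t [0,0]: t=0:+1/414720 = 1/414720; (3j)²=2/429 [(2 5 7; -2 1 1)], sign=+1
I_A²/I_B² = (2/455)/(2/429) = 33/35

33/35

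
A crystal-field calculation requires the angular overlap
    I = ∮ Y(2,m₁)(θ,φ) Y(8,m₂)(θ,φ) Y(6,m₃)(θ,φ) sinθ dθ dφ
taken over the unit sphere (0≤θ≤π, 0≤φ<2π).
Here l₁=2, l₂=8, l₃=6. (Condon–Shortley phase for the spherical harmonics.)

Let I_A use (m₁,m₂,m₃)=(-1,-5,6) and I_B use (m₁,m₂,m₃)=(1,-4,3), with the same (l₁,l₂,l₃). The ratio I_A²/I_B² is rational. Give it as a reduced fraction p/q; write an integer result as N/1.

Same 2,8,6: normalisation and zero-m 3j drop out of the ratio.
A: Δ: 4! 0! 12! / 17! → 1/30940; sum: t=3:−1/2874009600 = -1/2874009600; 3j²(2 8 6; -1 -5 6) = Δ·Π!·Σ² = 1/2380  (sign -1)
B: Δ: 4! 0! 12! / 17! → 1/30940; sum: t=1:−1/13063680 = -1/13063680; 3j²(2 8 6; 1 -4 3) = Δ·Π!·Σ² = 44/1547  (sign +1)
I_A²/I_B² = (1/2380)/(44/1547) = 13/880

13/880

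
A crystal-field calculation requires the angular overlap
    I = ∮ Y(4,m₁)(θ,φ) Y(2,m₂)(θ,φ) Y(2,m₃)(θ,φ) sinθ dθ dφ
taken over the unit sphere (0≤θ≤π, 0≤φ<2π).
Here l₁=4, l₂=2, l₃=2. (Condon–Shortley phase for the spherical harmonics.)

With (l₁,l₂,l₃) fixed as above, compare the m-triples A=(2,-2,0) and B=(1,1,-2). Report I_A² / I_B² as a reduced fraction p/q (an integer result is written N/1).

3/1

l's match ⇒ only the (l;m) 3-j factors differ between A and B.
A: triangle coeff Δ(4,2,2) = 1/630; Σ_t [0,0]: t=0:+1/96 = 1/96; (3j)²=1/42 [(4 2 2; 2 -2 0)], sign=+1
B: triangle coeff Δ(4,2,2) = 1/630; Σ_t [3,3]: t=3:−1/144 = -1/144; (3j)²=1/126 [(4 2 2; 1 1 -2)], sign=-1
I_A²/I_B² = (1/42)/(1/126) = 3/1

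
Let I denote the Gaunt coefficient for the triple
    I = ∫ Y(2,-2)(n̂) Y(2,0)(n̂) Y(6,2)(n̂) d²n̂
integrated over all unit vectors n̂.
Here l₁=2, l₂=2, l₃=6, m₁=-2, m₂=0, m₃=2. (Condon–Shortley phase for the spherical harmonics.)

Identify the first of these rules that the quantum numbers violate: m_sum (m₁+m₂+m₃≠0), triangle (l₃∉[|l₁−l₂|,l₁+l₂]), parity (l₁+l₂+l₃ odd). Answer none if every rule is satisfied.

triangle

m₁+m₂+m₃ = -2 + 0 + 2 = 0  ✓
triangle: |2−2|=0 ≤ l₃=6 ≤ 2+2=4  ✗
parity: l₁+l₂+l₃ = 10 is even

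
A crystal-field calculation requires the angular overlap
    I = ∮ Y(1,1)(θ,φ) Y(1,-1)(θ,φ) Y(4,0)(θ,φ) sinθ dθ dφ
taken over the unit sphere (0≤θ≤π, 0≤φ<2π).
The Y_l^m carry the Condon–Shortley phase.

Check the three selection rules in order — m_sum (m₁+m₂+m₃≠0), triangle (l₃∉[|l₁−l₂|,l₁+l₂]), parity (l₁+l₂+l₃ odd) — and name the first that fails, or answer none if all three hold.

triangle

m₁+m₂+m₃ = 1 − 1 + 0 = 0  ✓
triangle: |1−1|=0 ≤ l₃=4 ≤ 1+1=2  ✗
parity: l₁+l₂+l₃ = 6 is even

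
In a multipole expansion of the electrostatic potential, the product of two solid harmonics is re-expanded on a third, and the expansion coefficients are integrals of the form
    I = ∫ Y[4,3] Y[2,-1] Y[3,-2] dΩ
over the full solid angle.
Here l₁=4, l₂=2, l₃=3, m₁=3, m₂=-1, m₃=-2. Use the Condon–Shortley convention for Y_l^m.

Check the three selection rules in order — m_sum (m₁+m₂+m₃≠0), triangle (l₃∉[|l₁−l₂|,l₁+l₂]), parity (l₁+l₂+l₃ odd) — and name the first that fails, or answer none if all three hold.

parity

m₁+m₂+m₃ = 3 − 1 − 2 = 0  ✓
triangle: |4−2|=2 ≤ l₃=3 ≤ 4+2=6  ✓
parity: l₁+l₂+l₃ = 9 is odd  ✗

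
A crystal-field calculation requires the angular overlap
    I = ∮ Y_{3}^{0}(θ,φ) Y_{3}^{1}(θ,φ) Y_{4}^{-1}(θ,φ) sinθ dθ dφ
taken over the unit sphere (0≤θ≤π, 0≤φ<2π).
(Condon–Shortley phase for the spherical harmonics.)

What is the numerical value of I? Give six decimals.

Rules hold: Σm=0, L=10 even, 0≤4≤6.
N = 7·7·9 = 441
Δ = 2!·4!·4!/11! = 1/34650
Racah Σ t=0..2: t=0:+1/72 t=1:−1/16 t=2:+1/72 = -5/144
⇒ 3j(3 3 4; 0 0 0)² = 2/77, sgn -1
Racah Σ t=0..2: t=0:+1/288 t=1:−1/24 t=2:+1/48 = -5/288
⇒ 3j(3 3 4; 0 1 -1)² = 5/462, sgn +1
4πI² = N·(3j₀)²·(3jₘ)² = 15/121
I = -1·√(0.123967/4π) = -0.09932258

-0.099323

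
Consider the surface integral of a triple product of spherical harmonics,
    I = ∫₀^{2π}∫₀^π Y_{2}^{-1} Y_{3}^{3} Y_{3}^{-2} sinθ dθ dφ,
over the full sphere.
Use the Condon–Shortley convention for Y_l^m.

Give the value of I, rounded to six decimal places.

-0.210261

Rules hold: Σm=0, L=8 even, 1≤3≤5.
N = 5·7·7 = 245
Δ = 2!·2!·4!/9! = 1/3780
Racah Σ t=0..2: t=0:+1/24 t=1:−1/4 t=2:+1/24 = -1/6
⇒ 3j(2 3 3; 0 0 0)² = 4/105, sgn +1
Racah Σ t=2..2: t=2:+1/48 = 1/48
⇒ 3j(2 3 3; -1 3 -2)² = 5/84, sgn -1
4πI² = N·(3j₀)²·(3jₘ)² = 5/9
I = -1·√(0.555556/4π) = -0.21026104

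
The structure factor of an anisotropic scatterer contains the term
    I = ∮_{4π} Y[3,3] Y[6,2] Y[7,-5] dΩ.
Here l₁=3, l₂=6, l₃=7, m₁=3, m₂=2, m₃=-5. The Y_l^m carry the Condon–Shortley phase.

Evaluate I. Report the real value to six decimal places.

m-sum 0 ✓  L=16 even ✓  3≤7≤9 ✓
Π(2lᵢ+1) = 7×13×15 = 1365
triangle coeff Δ(3,6,7) = 1/2042040
Σ_t [0,2]: t=0:+1/207360 t=1:−1/57600 t=2:+1/207360 = -1/129600
(3j)²=168/12155 [(3 6 7; 0 0 0)], sign=+1
Σ_t [0,0]: t=0:+1/3870720 = 1/3870720
(3j)²=135/6188 [(3 6 7; 3 2 -5)], sign=+1
⇒ 4πI² = 17010/41327
I = (+1)√(17010/41327/(4π)) = 0.18097988

0.180980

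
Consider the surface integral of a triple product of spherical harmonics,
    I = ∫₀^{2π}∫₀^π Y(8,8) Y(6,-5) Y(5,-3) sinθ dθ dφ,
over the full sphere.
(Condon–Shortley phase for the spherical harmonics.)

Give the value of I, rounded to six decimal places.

Σlᵢ=19 odd — θ-integrand is odd under cosθ→−cosθ; I=0

0.000000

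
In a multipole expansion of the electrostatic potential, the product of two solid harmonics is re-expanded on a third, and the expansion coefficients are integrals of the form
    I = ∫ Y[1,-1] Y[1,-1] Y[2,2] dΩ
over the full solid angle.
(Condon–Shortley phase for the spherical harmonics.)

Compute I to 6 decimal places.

Checks pass: Σm=0; 4 even; l₃=2∈[0,2].
(2·1+1)(2·1+1)(2·2+1) = 45
Δ: 0! 2! 2! / 5! → 1/30
sum: t=0:+1/1 = 1/1
3j²(1 1 2; 0 0 0) = Δ·Π!·Σ² = 2/15  (sign +1)
sum: t=0:+1/4 = 1/4
3j²(1 1 2; -1 -1 2) = Δ·Π!·Σ² = 1/5  (sign +1)
combine: 4πI² = 45·2/15·1/5 = 6/5
take √, sign +1: I = 0.30901936

0.309019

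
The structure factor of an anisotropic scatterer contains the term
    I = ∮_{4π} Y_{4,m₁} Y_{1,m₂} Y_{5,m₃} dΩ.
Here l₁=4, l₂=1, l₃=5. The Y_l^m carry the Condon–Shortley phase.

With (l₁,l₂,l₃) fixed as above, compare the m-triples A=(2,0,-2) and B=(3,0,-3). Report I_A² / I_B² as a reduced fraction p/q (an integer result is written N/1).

21/16

Shared (l₁,l₂,l₃)=(4,1,5): N and (l;000)² cancel in I_A²/I_B².
A: Δ = 0!·8!·2!/11! = 1/495; Racah Σ t=0..0: t=0:+1/1440 = 1/1440; ⇒ 3j(4 1 5; 2 0 -2)² = 7/165, sgn -1
B: Δ = 0!·8!·2!/11! = 1/495; Racah Σ t=0..0: t=0:+1/5040 = 1/5040; ⇒ 3j(4 1 5; 3 0 -3)² = 16/495, sgn +1
I_A²/I_B² = (7/165)/(16/495) = 21/16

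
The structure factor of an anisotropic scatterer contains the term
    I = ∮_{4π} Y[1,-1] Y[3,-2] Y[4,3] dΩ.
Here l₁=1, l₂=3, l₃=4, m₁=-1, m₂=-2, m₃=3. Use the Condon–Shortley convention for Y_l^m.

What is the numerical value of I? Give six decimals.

Rules hold: Σm=0, L=8 even, 2≤4≤4.
N = 3·7·9 = 189
Δ = 0!·2!·6!/9! = 1/252
Racah Σ t=0..0: t=0:+1/36 = 1/36
⇒ 3j(1 3 4; 0 0 0)² = 4/63, sgn +1
Racah Σ t=0..0: t=0:+1/240 = 1/240
⇒ 3j(1 3 4; -1 -2 3)² = 1/12, sgn -1
4πI² = N·(3j₀)²·(3jₘ)² = 1/1
I = -1·√(1/4π) = -0.28209479

-0.282095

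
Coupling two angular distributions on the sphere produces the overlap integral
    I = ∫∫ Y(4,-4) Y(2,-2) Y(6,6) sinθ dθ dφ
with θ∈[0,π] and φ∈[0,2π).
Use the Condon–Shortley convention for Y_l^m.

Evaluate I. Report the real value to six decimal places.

0.353849

Checks pass: Σm=0; 12 even; l₃=6∈[2,6].
(2·4+1)(2·2+1)(2·6+1) = 585
Δ: 0! 8! 4! / 13! → 1/6435
sum: t=0:+1/2304 = 1/2304
3j²(4 2 6; 0 0 0) = Δ·Π!·Σ² = 5/143  (sign +1)
sum: t=0:+1/967680 = 1/967680
3j²(4 2 6; -4 -2 6) = Δ·Π!·Σ² = 1/13  (sign +1)
combine: 4πI² = 585·5/143·1/13 = 225/143
take √, sign +1: I = 0.35384927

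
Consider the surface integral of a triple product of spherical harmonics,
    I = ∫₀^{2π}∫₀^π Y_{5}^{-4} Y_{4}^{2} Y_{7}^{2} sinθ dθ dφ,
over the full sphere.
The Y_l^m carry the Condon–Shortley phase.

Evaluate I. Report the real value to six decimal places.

-0.139414

Checks pass: Σm=0; 16 even; l₃=7∈[1,9].
(2·5+1)(2·4+1)(2·7+1) = 1485
Δ: 2! 8! 6! / 17! → 1/6126120
sum: t=0:+1/69120 t=1:−1/20736 t=2:+1/69120 = -1/51840
3j²(5 4 7; 0 0 0) = Δ·Π!·Σ² = 280/21879  (sign +1)
sum: t=1:−1/4838400 t=2:+1/483840 = 1/537600
3j²(5 4 7; -4 2 2) = Δ·Π!·Σ² = 2187/170170  (sign -1)
combine: 4πI² = 1485·280/21879·2187/170170 = 131220/537251
take √, sign -1: I = -0.13941403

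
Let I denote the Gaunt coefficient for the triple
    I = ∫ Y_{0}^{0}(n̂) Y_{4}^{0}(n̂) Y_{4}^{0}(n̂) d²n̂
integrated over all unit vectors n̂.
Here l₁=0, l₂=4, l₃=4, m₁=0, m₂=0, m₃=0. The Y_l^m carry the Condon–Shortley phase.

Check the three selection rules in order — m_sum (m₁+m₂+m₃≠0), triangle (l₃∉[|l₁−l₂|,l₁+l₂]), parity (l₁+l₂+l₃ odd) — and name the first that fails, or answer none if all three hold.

none

Σmᵢ = 0  ✓
l₃∈[|l₁−l₂|,l₁+l₂]=[4,4], have l₃=4  ✓
Σlᵢ = 8 ⇒ even  ✓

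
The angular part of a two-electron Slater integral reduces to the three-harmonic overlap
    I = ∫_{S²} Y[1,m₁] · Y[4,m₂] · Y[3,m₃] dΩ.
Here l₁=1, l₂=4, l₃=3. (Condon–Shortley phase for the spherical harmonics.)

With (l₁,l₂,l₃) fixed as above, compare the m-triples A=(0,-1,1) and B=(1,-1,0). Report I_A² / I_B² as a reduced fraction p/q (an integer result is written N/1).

l's match ⇒ only the (l;m) 3-j factors differ between A and B.
A: triangle coeff Δ(1,4,3) = 1/252; Σ_t [1,1]: t=1:−1/48 = -1/48; (3j)²=5/84 [(1 4 3; 0 -1 1)], sign=-1
B: triangle coeff Δ(1,4,3) = 1/252; Σ_t [0,0]: t=0:+1/72 = 1/72; (3j)²=5/126 [(1 4 3; 1 -1 0)], sign=-1
I_A²/I_B² = (5/84)/(5/126) = 3/2

3/2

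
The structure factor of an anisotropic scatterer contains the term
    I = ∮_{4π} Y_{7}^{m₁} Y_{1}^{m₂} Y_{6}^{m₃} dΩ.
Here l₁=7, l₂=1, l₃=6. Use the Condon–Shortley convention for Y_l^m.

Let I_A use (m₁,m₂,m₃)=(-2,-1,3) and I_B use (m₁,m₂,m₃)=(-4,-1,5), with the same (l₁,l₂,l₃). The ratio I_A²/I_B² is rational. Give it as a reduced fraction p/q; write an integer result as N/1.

l's match ⇒ only the (l;m) 3-j factors differ between A and B.
A: triangle coeff Δ(7,1,6) = 1/1365; Σ_t [0,0]: t=0:+1/4354560 = 1/4354560; (3j)²=2/273 [(7 1 6; -2 -1 3)], sign=-1
B: triangle coeff Δ(7,1,6) = 1/1365; Σ_t [0,0]: t=0:+1/79833600 = 1/79833600; (3j)²=1/455 [(7 1 6; -4 -1 5)], sign=-1
I_A²/I_B² = (2/273)/(1/455) = 10/3

10/3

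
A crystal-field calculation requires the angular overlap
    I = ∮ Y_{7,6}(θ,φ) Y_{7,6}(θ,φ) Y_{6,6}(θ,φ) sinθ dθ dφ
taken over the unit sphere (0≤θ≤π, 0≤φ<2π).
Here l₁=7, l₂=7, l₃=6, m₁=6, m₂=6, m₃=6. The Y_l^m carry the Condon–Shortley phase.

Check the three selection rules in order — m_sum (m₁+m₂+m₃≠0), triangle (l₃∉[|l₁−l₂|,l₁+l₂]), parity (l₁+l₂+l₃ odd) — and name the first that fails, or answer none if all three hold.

m_sum

azimuthal sum: 6 + 6 + 6 = 18  ✗
0 ≤ 6 ≤ 14 (triangle on l)
L = 7 + 7 + 6 = 20 (even)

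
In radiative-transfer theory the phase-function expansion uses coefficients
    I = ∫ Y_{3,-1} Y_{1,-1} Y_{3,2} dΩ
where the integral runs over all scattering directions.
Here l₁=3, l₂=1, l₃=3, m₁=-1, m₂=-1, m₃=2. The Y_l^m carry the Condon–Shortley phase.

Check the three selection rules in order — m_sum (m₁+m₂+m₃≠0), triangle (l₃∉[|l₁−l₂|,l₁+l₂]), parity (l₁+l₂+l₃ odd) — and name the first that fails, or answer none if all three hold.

parity

azimuthal sum: -1 − 1 + 2 = 0  ✓
2 ≤ 3 ≤ 4 (triangle on l)  ✓
L = 3 + 1 + 3 = 7 (odd)  ✗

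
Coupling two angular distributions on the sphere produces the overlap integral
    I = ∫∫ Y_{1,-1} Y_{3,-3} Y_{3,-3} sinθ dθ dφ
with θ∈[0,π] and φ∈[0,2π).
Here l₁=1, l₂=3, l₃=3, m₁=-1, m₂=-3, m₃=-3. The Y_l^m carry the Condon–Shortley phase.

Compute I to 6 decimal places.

0.000000

Σmᵢ = -7 ≠ 0, so the φ-integral vanishes; I = 0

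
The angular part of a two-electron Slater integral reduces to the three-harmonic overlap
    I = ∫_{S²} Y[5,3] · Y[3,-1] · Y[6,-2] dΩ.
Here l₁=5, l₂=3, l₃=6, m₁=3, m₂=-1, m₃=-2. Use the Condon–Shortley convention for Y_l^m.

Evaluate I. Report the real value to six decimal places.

-0.145631

Checks pass: Σm=0; 14 even; l₃=6∈[2,8].
(2·5+1)(2·3+1)(2·6+1) = 1001
Δ: 2! 8! 4! / 15! → 1/675675
sum: t=0:+1/8640 t=1:−1/2304 t=2:+1/8640 = -7/34560
3j²(5 3 6; 0 0 0) = Δ·Π!·Σ² = 7/429  (sign -1)
sum: t=0:+1/11520 t=1:−1/30240 t=2:+1/1935360 = 1/18432
3j²(5 3 6; 3 -1 -2) = Δ·Π!·Σ² = 7/429  (sign +1)
combine: 4πI² = 1001·7/429·7/429 = 343/1287
take √, sign -1: I = -0.14563067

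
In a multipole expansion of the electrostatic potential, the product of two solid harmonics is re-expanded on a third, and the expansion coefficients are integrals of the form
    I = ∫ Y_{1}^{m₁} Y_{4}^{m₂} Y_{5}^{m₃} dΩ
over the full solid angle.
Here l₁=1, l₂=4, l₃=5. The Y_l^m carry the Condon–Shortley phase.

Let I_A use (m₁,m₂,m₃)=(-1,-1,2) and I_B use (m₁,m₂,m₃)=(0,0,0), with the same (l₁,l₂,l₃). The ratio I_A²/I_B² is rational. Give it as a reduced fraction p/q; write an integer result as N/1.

21/25

l's match ⇒ only the (l;m) 3-j factors differ between A and B.
A: triangle coeff Δ(1,4,5) = 1/495; Σ_t [0,0]: t=0:+1/1440 = 1/1440; (3j)²=7/165 [(1 4 5; -1 -1 2)], sign=-1
B: triangle coeff Δ(1,4,5) = 1/495; Σ_t [0,0]: t=0:+1/576 = 1/576; (3j)²=5/99 [(1 4 5; 0 0 0)], sign=-1
I_A²/I_B² = (7/165)/(5/99) = 21/25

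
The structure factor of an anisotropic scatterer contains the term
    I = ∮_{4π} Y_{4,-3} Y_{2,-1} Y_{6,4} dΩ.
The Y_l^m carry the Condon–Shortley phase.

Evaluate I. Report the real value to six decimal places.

0.246389

m-sum 0 ✓  L=12 even ✓  2≤6≤6 ✓
Π(2lᵢ+1) = 9×5×13 = 585
triangle coeff Δ(4,2,6) = 1/6435
Σ_t [0,0]: t=0:+1/2304 = 1/2304
(3j)²=5/143 [(4 2 6; 0 0 0)], sign=+1
Σ_t [0,0]: t=0:+1/30240 = 1/30240
(3j)²=16/429 [(4 2 6; -3 -1 4)], sign=+1
⇒ 4πI² = 1200/1573
I = (+1)√(1200/1573/(4π)) = 0.24638901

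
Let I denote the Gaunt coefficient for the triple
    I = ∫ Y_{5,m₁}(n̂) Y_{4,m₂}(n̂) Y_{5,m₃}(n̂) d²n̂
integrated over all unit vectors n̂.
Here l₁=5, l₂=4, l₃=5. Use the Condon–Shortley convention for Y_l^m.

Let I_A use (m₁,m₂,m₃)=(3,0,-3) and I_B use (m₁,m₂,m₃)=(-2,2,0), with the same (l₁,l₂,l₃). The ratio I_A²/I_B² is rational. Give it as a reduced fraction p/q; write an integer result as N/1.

Same 5,4,5: normalisation and zero-m 3j drop out of the ratio.
A: Δ: 4! 6! 4! / 15! → 1/3153150; sum: t=0:+1/27648 t=1:−1/4320 t=2:+1/11520 = -1/9216; 3j²(5 4 5; 3 0 -3) = Δ·Π!·Σ² = 2/143  (sign -1)
B: Δ: 4! 6! 4! / 15! → 1/3153150; sum: t=2:+1/11520 t=3:−1/1728 t=4:+1/3456 = -7/34560; 3j²(5 4 5; -2 2 0) = Δ·Π!·Σ² = 7/858  (sign +1)
I_A²/I_B² = (2/143)/(7/858) = 12/7

12/7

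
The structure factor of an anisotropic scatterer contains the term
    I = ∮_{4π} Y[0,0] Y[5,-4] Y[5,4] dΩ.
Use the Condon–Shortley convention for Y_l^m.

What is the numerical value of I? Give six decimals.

m-sum 0 ✓  L=10 even ✓  5≤5≤5 ✓
Π(2lᵢ+1) = 1×11×11 = 121
triangle coeff Δ(0,5,5) = 1/11
Σ_t [0,0]: t=0:+1/14400 = 1/14400
(3j)²=1/11 [(0 5 5; 0 0 0)], sign=-1
Σ_t [0,0]: t=0:+1/362880 = 1/362880
(3j)²=1/11 [(0 5 5; 0 -4 4)], sign=-1
⇒ 4πI² = 1/1
I = (+1)√(1/1/(4π)) = 0.28209479

0.282095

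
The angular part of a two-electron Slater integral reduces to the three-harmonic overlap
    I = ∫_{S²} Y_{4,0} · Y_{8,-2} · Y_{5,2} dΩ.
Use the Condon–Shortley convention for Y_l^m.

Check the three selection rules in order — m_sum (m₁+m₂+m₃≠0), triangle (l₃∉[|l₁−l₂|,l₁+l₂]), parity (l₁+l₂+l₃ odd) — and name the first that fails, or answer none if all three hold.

Σmᵢ = 0  ✓
l₃∈[|l₁−l₂|,l₁+l₂]=[4,12], have l₃=5  ✓
Σlᵢ = 17 ⇒ odd  ✗

parity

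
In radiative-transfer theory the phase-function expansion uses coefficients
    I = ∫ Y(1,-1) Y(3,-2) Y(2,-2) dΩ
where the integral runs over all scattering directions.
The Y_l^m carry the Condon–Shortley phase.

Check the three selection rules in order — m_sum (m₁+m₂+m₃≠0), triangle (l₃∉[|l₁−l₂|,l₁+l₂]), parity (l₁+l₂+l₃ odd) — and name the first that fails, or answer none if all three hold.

m₁+m₂+m₃ = -1 − 2 − 2 = -5  ✗
triangle: |1−3|=2 ≤ l₃=2 ≤ 1+3=4
parity: l₁+l₂+l₃ = 6 is even

m_sum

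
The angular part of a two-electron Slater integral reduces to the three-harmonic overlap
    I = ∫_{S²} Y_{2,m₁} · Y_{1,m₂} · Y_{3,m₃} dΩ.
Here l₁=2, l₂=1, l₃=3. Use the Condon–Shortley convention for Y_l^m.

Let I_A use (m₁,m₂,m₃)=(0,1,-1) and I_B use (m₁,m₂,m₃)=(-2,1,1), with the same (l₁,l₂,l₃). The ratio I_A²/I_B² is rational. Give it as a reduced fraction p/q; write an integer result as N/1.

Shared (l₁,l₂,l₃)=(2,1,3): N and (l;000)² cancel in I_A²/I_B².
A: Δ = 0!·4!·2!/7! = 1/105; Racah Σ t=0..0: t=0:+1/8 = 1/8; ⇒ 3j(2 1 3; 0 1 -1)² = 2/35, sgn +1
B: Δ = 0!·4!·2!/7! = 1/105; Racah Σ t=0..0: t=0:+1/48 = 1/48; ⇒ 3j(2 1 3; -2 1 1)² = 1/105, sgn +1
I_A²/I_B² = (2/35)/(1/105) = 6/1

6/1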